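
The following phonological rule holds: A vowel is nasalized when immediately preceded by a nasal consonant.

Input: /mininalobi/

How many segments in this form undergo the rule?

/i/ after nasal /m/ → [ĩ]
/i/ after nasal /n/ → [ĩ]
/a/ after nasal /n/ → [ã]
3 segments change.

3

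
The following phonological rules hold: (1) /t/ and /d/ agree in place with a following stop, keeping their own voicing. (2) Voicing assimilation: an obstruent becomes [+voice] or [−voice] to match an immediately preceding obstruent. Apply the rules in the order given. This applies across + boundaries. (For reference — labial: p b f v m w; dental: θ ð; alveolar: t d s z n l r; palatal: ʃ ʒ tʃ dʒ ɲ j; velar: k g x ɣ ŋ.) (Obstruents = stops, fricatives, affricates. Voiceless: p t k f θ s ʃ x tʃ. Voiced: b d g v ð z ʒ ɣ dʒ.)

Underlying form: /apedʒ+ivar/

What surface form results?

[apedʒ+ivar]

Rule 1: no segment meets the rule's conditions; no change.
After rule 1: apedʒ+ivar
Rule 2: no segment meets the rule's conditions; no change.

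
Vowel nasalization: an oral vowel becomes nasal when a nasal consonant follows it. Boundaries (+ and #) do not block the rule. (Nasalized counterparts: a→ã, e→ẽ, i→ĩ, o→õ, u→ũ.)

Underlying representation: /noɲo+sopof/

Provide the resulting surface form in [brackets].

/o/ before nasal /ɲ/ → [õ]

[nõɲo+sopof]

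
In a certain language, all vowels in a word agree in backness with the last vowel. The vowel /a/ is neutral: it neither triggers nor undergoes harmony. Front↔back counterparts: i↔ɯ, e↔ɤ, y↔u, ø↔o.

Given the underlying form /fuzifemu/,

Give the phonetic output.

/i/ harmonizes with /u/ ([+back]) → [ɯ]
/e/ harmonizes with /u/ ([+back]) → [ɤ]

[fuzɯfɤmu]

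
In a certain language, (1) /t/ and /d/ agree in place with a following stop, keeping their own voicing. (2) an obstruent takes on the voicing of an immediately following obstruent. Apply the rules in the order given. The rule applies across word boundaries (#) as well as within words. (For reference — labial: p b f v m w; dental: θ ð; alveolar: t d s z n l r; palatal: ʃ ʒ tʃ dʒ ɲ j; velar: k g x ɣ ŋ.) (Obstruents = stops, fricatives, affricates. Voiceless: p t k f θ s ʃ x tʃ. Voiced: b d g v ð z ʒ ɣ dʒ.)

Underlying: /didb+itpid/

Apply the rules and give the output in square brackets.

Rule 1: /d/ before /b/ (labial) → [b]
Rule 1: /t/ before /p/ (labial) → [p]
After rule 1: dibb+ippid
Rule 2: no segment meets the rule's conditions; no change.

[dibb+ippid]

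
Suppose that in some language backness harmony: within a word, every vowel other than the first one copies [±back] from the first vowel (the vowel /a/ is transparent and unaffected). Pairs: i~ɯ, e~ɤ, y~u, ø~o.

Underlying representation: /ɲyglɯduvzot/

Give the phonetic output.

/ɯ/ harmonizes with /y/ ([-back]) → [i]
/u/ harmonizes with /y/ ([-back]) → [y]
/o/ harmonizes with /y/ ([-back]) → [ø]

[ɲyglidyvzøt]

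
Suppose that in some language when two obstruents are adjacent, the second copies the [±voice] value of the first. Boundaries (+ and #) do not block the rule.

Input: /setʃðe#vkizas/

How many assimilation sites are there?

/ð/ after /tʃ/ (voiceless) → [θ]
/k/ after /v/ (voiced) → [g]
2 segments change.

2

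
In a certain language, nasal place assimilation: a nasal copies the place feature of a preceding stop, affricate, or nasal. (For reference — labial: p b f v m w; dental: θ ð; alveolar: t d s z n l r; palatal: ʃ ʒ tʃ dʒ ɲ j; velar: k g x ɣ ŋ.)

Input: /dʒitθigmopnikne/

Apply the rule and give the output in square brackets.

/m/ after /g/ (velar) → [ŋ]
/n/ after /p/ (labial) → [m]
/n/ after /k/ (velar) → [ŋ]

[dʒitθigŋopmikŋe]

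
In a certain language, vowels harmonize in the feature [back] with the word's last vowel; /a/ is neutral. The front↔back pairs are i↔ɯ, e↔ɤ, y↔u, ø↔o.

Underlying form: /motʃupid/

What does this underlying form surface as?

/o/ harmonizes with /i/ ([-back]) → [ø]
/u/ harmonizes with /i/ ([-back]) → [y]

[møtʃypid]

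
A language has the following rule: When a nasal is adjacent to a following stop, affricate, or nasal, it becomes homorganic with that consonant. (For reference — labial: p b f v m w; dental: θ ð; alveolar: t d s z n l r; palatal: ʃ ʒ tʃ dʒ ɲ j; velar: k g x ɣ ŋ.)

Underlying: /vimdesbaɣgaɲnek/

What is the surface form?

[vindesbaɣgannek]

/m/ before /d/ (alveolar) → [n]
/ɲ/ before /n/ (alveolar) → [n]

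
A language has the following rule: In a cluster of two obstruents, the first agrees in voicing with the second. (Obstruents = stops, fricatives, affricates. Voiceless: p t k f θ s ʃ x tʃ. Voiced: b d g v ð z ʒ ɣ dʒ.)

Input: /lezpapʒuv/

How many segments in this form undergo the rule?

/z/ before /p/ (voiceless) → [s]
/p/ before /ʒ/ (voiced) → [b]
2 segments change.

2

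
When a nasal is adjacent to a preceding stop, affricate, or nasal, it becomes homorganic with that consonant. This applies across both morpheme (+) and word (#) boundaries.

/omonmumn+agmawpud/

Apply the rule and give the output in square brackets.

/m/ after /n/ (alveolar) → [n]
/n/ after /m/ (labial) → [m]
/m/ after /g/ (velar) → [ŋ]

[omonnumm+agŋawpud]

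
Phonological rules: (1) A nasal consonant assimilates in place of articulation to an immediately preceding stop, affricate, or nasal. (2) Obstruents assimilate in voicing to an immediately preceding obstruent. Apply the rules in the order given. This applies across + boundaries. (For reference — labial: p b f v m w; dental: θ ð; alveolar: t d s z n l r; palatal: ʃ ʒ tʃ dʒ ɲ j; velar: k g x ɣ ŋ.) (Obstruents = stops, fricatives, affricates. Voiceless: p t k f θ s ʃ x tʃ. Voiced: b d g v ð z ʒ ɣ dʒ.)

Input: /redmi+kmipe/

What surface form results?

Rule 1: /m/ after /d/ (alveolar) → [n]
Rule 1: /m/ after /k/ (velar) → [ŋ]
After rule 1: redni+kŋipe
Rule 2: no segment meets the rule's conditions; no change.

[redni+kŋipe]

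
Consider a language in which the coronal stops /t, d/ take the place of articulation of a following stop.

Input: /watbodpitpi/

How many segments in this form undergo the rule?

3

/t/ before /b/ (labial) → [p]
/d/ before /p/ (labial) → [b]
/t/ before /p/ (labial) → [p]
3 segments change.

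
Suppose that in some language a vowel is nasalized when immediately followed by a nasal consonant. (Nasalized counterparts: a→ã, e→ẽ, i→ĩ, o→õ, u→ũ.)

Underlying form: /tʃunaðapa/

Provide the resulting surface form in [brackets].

[tʃũnaðapa]

/u/ before nasal /n/ → [ũ]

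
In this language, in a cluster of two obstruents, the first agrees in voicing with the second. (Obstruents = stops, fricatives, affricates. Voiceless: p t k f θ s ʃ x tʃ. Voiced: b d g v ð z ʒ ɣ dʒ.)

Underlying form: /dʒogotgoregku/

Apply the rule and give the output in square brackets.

/t/ before /g/ (voiced) → [d]
/g/ before /k/ (voiceless) → [k]

[dʒogodgorekku]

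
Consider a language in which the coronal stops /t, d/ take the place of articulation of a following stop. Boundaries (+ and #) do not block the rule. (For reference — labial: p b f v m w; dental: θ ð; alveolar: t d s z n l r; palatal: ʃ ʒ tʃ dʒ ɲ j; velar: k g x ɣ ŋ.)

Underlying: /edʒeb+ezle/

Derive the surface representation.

[edʒeb+ezle]

no segment meets the rule's conditions; no change.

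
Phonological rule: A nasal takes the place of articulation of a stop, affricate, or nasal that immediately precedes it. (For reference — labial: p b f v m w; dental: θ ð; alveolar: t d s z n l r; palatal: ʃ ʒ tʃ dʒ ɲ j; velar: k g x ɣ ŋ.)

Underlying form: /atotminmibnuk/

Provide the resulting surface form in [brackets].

/m/ after /t/ (alveolar) → [n]
/m/ after /n/ (alveolar) → [n]
/n/ after /b/ (labial) → [m]

[atotninnibmuk]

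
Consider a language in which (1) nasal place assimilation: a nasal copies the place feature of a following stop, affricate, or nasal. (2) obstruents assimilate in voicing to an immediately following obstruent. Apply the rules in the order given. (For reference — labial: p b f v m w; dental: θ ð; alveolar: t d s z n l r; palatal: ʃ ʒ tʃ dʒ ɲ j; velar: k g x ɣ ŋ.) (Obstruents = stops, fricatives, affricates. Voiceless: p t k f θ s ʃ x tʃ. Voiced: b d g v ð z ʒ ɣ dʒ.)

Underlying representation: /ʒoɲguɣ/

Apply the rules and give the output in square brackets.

Rule 1: /ɲ/ before /g/ (velar) → [ŋ]
After rule 1: ʒoŋguɣ
Rule 2: no segment meets the rule's conditions; no change.

[ʒoŋguɣ]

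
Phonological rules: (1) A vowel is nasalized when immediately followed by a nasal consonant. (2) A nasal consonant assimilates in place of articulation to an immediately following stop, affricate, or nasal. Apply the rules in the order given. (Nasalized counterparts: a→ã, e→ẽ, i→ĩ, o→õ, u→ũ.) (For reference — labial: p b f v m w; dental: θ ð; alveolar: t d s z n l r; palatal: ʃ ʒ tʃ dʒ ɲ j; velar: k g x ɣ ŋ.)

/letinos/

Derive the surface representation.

Rule 1: /i/ before nasal /n/ → [ĩ]
After rule 1: letĩnos
Rule 2: no segment meets the rule's conditions; no change.

[letĩnos]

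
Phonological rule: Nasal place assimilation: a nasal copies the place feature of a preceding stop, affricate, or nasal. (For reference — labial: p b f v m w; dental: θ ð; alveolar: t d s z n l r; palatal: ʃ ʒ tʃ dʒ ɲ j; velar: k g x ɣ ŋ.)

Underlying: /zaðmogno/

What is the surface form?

/n/ after /g/ (velar) → [ŋ]

[zaðmogŋo]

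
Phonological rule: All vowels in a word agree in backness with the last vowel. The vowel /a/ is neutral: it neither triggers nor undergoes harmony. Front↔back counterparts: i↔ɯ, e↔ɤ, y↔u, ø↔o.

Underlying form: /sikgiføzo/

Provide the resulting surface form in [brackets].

[sɯkgɯfozo]

/i/ harmonizes with /o/ ([+back]) → [ɯ]
/i/ harmonizes with /o/ ([+back]) → [ɯ]
/ø/ harmonizes with /o/ ([+back]) → [o]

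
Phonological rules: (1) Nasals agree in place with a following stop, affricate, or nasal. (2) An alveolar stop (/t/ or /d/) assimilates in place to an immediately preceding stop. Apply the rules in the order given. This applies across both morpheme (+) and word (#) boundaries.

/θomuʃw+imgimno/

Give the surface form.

Rule 1: /m/ before /g/ (velar) → [ŋ]
Rule 1: /m/ before /n/ (alveolar) → [n]
After rule 1: θomuʃw+iŋginno
Rule 2: no segment meets the rule's conditions; no change.

[θomuʃw+iŋginno]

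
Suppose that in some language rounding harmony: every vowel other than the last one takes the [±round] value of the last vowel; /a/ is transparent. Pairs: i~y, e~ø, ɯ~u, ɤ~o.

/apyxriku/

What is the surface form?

[apyxryku]

/i/ harmonizes with /u/ ([+round]) → [y]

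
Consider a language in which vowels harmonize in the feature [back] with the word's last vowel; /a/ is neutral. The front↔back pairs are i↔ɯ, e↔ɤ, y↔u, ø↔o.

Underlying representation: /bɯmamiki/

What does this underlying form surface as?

/ɯ/ harmonizes with /i/ ([-back]) → [i]

[bimamiki]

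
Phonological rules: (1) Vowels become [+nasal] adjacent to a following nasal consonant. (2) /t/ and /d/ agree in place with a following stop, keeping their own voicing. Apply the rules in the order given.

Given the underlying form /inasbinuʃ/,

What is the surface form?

Rule 1: /i/ before nasal /n/ → [ĩ]
Rule 1: /i/ before nasal /n/ → [ĩ]
After rule 1: ĩnasbĩnuʃ
Rule 2: no segment meets the rule's conditions; no change.

[ĩnasbĩnuʃ]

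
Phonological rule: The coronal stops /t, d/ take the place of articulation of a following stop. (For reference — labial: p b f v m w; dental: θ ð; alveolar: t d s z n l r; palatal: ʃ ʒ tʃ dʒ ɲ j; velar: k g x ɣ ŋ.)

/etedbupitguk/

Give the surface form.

[etebbupikguk]

/d/ before /b/ (labial) → [b]
/t/ before /g/ (velar) → [k]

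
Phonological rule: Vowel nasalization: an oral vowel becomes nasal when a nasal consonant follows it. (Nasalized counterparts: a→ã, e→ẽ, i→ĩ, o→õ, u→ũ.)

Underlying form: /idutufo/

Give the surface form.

no segment meets the rule's conditions; no change.

[idutufo]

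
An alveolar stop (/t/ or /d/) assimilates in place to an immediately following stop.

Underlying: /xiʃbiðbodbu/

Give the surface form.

/d/ before /b/ (labial) → [b]

[xiʃbiðbobbu]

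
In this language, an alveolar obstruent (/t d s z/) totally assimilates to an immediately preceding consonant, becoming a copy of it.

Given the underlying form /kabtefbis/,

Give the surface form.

/t/ after /b/ → [b] (total assimilation)

[kabbefbis]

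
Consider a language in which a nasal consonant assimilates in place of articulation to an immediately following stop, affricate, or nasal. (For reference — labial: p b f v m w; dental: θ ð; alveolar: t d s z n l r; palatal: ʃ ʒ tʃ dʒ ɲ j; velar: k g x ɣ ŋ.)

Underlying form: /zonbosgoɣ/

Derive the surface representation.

/n/ before /b/ (labial) → [m]

[zombosgoɣ]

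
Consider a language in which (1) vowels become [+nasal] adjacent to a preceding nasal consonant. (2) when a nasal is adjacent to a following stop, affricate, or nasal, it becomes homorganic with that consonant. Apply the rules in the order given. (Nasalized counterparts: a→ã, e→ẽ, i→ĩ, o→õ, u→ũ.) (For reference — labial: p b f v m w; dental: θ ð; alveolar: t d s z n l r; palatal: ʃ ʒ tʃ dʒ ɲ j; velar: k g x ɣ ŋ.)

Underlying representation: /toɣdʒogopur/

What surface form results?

Rule 1: no segment meets the rule's conditions; no change.
After rule 1: toɣdʒogopur
Rule 2: no segment meets the rule's conditions; no change.

[toɣdʒogopur]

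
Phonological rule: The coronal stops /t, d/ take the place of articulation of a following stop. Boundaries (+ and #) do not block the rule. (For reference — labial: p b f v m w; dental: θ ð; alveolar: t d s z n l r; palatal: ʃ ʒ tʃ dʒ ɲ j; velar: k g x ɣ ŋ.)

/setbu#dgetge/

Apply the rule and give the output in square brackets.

[sepbu#ggekge]

/t/ before /b/ (labial) → [p]
/d/ before /g/ (velar) → [g]
/t/ before /g/ (velar) → [k]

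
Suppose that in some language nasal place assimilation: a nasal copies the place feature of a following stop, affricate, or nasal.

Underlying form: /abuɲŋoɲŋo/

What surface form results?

/ɲ/ before /ŋ/ (velar) → [ŋ]
/ɲ/ before /ŋ/ (velar) → [ŋ]

[abuŋŋoŋŋo]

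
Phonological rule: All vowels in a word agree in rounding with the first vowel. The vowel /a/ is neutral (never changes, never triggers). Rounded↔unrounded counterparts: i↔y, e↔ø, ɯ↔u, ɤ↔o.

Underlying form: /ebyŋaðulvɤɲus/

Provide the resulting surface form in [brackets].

[ebiŋaðɯlvɤɲɯs]

/y/ harmonizes with /e/ ([-round]) → [i]
/u/ harmonizes with /e/ ([-round]) → [ɯ]
/u/ harmonizes with /e/ ([-round]) → [ɯ]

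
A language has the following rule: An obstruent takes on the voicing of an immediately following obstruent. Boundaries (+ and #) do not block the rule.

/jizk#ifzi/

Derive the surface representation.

[jisk#ivzi]

/z/ before /k/ (voiceless) → [s]
/f/ before /z/ (voiced) → [v]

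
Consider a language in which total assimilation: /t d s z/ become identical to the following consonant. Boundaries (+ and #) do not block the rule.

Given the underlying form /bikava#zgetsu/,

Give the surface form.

[bikava#ggessu]

/z/ before /g/ → [g] (total assimilation)
/t/ before /s/ → [s] (total assimilation)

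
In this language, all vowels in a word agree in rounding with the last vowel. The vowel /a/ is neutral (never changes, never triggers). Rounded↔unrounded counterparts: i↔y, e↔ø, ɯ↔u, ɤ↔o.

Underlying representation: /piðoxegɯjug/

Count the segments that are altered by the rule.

3

/i/ harmonizes with /u/ ([+round]) → [y]
/e/ harmonizes with /u/ ([+round]) → [ø]
/ɯ/ harmonizes with /u/ ([+round]) → [u]
3 segments change.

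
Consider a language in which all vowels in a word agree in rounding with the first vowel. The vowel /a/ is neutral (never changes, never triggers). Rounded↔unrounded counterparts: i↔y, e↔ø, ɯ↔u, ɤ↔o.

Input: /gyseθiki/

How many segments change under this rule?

/e/ harmonizes with /y/ ([+round]) → [ø]
/i/ harmonizes with /y/ ([+round]) → [y]
/i/ harmonizes with /y/ ([+round]) → [y]
3 segments change.

3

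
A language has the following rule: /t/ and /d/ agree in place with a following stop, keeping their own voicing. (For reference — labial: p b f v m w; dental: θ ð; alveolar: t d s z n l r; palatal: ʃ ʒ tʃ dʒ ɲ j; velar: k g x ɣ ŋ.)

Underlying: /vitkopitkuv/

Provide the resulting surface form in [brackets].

/t/ before /k/ (velar) → [k]
/t/ before /k/ (velar) → [k]

[vikkopikkuv]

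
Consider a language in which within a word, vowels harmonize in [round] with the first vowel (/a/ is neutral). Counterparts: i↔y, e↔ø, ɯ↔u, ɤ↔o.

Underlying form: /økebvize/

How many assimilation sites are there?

3

/e/ harmonizes with /ø/ ([+round]) → [ø]
/i/ harmonizes with /ø/ ([+round]) → [y]
/e/ harmonizes with /ø/ ([+round]) → [ø]
3 segments change.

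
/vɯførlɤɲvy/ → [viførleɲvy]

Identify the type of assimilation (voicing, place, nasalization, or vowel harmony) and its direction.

/ɯ/→[i] /ɤ/→[e].
Vowels agree with the last vowel, so the harmony is regressive.

vowel harmony, regressive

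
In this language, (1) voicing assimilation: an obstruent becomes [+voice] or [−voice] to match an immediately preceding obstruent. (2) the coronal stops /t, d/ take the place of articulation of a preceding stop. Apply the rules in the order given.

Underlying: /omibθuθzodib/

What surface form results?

Rule 1: /θ/ after /b/ (voiced) → [ð]
Rule 1: /z/ after /θ/ (voiceless) → [s]
After rule 1: omibðuθsodib
Rule 2: no segment meets the rule's conditions; no change.

[omibðuθsodib]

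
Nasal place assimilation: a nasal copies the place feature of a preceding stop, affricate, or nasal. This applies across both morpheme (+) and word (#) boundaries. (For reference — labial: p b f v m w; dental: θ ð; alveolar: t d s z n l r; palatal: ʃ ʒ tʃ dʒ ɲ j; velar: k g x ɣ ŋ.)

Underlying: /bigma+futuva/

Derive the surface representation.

[bigŋa+futuva]

/m/ after /g/ (velar) → [ŋ]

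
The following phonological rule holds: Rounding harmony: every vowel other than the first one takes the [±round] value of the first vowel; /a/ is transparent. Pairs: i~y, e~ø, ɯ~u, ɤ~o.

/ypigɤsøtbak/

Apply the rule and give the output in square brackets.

[ypygosøtbak]

/i/ harmonizes with /y/ ([+round]) → [y]
/ɤ/ harmonizes with /y/ ([+round]) → [o]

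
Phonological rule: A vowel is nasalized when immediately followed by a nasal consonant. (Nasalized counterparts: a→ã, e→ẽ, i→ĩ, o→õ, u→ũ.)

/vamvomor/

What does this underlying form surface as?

/a/ before nasal /m/ → [ã]
/o/ before nasal /m/ → [õ]

[vãmvõmor]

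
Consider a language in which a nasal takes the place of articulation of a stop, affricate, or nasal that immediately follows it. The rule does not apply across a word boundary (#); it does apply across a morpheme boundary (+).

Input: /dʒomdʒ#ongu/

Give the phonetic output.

/m/ before /dʒ/ (palatal) → [ɲ]
/n/ before /g/ (velar) → [ŋ]

[dʒoɲdʒ#oŋgu]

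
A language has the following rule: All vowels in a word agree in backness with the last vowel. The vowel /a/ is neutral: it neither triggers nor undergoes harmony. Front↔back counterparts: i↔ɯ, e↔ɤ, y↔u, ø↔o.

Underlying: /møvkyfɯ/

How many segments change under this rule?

2

/ø/ harmonizes with /ɯ/ ([+back]) → [o]
/y/ harmonizes with /ɯ/ ([+back]) → [u]
2 segments change.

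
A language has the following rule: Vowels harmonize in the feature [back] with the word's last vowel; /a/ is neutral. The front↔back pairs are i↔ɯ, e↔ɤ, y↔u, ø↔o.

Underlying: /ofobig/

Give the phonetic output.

[øføbig]

/o/ harmonizes with /i/ ([-back]) → [ø]
/o/ harmonizes with /i/ ([-back]) → [ø]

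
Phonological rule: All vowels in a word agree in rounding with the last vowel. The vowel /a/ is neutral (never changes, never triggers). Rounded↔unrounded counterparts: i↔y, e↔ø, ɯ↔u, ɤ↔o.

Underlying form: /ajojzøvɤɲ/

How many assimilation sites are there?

2

/o/ harmonizes with /ɤ/ ([-round]) → [ɤ]
/ø/ harmonizes with /ɤ/ ([-round]) → [e]
2 segments change.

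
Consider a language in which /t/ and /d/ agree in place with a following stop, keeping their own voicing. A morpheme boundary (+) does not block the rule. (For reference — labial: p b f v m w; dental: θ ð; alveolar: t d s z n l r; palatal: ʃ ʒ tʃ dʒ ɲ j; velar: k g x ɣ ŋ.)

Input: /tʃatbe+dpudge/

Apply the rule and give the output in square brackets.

/t/ before /b/ (labial) → [p]
/d/ before /p/ (labial) → [b]
/d/ before /g/ (velar) → [g]

[tʃapbe+bpugge]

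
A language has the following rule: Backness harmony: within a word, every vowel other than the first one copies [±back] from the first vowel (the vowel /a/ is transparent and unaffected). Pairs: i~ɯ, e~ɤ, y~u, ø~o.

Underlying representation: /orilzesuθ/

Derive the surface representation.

/i/ harmonizes with /o/ ([+back]) → [ɯ]
/e/ harmonizes with /o/ ([+back]) → [ɤ]

[orɯlzɤsuθ]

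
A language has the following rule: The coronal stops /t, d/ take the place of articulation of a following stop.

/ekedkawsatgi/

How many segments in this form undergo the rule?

/d/ before /k/ (velar) → [g]
/t/ before /g/ (velar) → [k]
2 segments change.

2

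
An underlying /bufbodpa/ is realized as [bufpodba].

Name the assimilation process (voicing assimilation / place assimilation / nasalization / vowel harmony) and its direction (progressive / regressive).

voicing assimilation, progressive

/b/→[p] /p/→[b].
Each target copies a feature from the preceding segment, so the direction is progressive.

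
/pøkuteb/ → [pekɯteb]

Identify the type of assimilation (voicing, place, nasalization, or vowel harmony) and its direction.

/ø/→[e] /u/→[ɯ].
Vowels agree with the last vowel, so the harmony is regressive.

vowel harmony, regressive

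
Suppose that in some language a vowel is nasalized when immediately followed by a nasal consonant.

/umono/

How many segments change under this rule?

/u/ before nasal /m/ → [ũ]
/o/ before nasal /n/ → [õ]
2 segments change.

2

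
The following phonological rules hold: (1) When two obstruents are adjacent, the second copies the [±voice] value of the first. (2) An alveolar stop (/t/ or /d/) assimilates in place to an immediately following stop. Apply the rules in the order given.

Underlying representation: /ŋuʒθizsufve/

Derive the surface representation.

Rule 1: /θ/ after /ʒ/ (voiced) → [ð]
Rule 1: /s/ after /z/ (voiced) → [z]
Rule 1: /v/ after /f/ (voiceless) → [f]
After rule 1: ŋuʒðizzuffe
Rule 2: no segment meets the rule's conditions; no change.

[ŋuʒðizzuffe]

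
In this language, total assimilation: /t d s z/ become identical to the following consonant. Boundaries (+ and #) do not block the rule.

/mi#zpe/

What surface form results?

[mi#ppe]

/z/ before /p/ → [p] (total assimilation)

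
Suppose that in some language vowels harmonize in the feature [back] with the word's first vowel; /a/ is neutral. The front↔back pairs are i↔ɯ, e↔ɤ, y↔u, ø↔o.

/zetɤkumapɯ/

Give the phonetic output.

/ɤ/ harmonizes with /e/ ([-back]) → [e]
/u/ harmonizes with /e/ ([-back]) → [y]
/ɯ/ harmonizes with /e/ ([-back]) → [i]

[zetekymapi]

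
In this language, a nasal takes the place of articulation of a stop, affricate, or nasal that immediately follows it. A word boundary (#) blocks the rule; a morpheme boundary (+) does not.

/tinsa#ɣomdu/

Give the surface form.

/m/ before /d/ (alveolar) → [n]

[tinsa#ɣondu]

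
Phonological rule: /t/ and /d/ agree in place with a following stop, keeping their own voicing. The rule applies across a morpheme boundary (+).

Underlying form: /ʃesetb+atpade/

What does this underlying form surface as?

/t/ before /b/ (labial) → [p]
/t/ before /p/ (labial) → [p]

[ʃesepb+appade]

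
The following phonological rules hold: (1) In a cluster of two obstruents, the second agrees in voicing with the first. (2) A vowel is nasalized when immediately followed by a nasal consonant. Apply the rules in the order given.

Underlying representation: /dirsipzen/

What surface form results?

Rule 1: /z/ after /p/ (voiceless) → [s]
After rule 1: dirsipsen
Rule 2: /e/ before nasal /n/ → [ẽ]

[dirsipsẽn]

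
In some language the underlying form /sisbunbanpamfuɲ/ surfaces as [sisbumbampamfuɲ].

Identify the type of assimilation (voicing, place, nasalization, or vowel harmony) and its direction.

place assimilation, regressive

/n/→[m] /n/→[m].
Each target copies a feature from the following segment, so the direction is regressive.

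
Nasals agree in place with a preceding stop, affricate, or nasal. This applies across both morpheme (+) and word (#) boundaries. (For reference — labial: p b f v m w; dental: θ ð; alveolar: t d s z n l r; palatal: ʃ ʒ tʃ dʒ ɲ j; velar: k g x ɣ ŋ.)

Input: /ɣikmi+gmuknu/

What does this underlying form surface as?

/m/ after /k/ (velar) → [ŋ]
/m/ after /g/ (velar) → [ŋ]
/n/ after /k/ (velar) → [ŋ]

[ɣikŋi+gŋukŋu]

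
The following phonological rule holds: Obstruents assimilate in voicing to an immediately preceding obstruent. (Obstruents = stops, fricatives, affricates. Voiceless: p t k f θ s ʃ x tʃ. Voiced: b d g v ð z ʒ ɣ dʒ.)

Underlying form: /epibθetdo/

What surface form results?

/θ/ after /b/ (voiced) → [ð]
/d/ after /t/ (voiceless) → [t]

[epibðetto]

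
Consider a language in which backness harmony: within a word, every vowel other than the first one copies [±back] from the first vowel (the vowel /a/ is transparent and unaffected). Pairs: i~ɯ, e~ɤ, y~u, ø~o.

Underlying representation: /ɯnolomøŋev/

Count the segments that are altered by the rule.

2

/ø/ harmonizes with /ɯ/ ([+back]) → [o]
/e/ harmonizes with /ɯ/ ([+back]) → [ɤ]
2 segments change.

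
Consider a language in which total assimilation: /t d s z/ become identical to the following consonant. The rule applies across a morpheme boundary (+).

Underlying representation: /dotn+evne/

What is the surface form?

/t/ before /n/ → [n] (total assimilation)

[donn+evne]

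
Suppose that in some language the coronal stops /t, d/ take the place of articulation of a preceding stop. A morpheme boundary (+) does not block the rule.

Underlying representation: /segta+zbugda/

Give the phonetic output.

[segka+zbugga]

/t/ after /g/ (velar) → [k]
/d/ after /g/ (velar) → [g]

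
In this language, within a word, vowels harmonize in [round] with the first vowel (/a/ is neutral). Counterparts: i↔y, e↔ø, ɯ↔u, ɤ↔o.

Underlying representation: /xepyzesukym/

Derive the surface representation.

[xepizesɯkim]

/y/ harmonizes with /e/ ([-round]) → [i]
/u/ harmonizes with /e/ ([-round]) → [ɯ]
/y/ harmonizes with /e/ ([-round]) → [i]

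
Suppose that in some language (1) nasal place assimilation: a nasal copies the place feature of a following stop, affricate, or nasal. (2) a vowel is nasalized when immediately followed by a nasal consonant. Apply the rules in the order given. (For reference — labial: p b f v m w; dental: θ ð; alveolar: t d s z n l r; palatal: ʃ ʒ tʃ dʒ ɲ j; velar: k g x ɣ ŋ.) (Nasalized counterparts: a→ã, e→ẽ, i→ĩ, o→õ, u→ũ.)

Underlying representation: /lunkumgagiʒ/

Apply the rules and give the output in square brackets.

Rule 1: /n/ before /k/ (velar) → [ŋ]
Rule 1: /m/ before /g/ (velar) → [ŋ]
After rule 1: luŋkuŋgagiʒ
Rule 2: /u/ before nasal /ŋ/ → [ũ]
Rule 2: /u/ before nasal /ŋ/ → [ũ]

[lũŋkũŋgagiʒ]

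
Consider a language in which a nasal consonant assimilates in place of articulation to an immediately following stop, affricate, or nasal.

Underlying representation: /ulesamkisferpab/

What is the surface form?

/m/ before /k/ (velar) → [ŋ]

[ulesaŋkisferpab]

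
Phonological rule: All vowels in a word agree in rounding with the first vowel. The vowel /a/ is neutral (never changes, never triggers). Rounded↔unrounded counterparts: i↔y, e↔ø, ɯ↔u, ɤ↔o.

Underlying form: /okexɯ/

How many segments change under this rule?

2

/e/ harmonizes with /o/ ([+round]) → [ø]
/ɯ/ harmonizes with /o/ ([+round]) → [u]
2 segments change.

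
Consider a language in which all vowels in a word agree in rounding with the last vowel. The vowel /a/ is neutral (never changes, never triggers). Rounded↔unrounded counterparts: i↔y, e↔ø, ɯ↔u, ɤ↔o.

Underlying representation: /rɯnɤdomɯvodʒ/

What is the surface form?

[runodomuvodʒ]

/ɯ/ harmonizes with /o/ ([+round]) → [u]
/ɤ/ harmonizes with /o/ ([+round]) → [o]
/ɯ/ harmonizes with /o/ ([+round]) → [u]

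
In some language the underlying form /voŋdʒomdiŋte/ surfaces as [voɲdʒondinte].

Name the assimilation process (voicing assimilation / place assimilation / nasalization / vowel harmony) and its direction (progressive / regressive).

place assimilation, regressive

/ŋ/→[ɲ] /m/→[n] /ŋ/→[n].
Each target copies a feature from the following segment, so the direction is regressive.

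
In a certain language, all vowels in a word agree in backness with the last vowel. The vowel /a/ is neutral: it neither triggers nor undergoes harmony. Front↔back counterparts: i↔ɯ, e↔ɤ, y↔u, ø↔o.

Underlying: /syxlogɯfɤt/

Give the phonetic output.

[suxlogɯfɤt]

/y/ harmonizes with /ɤ/ ([+back]) → [u]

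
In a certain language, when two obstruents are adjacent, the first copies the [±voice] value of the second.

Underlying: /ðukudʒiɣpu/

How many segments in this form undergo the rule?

/ɣ/ before /p/ (voiceless) → [x]
1 segment changes.

1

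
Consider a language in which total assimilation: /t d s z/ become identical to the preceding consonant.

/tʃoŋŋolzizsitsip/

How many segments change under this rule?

3

/z/ after /l/ → [l] (total assimilation)
/s/ after /z/ → [z] (total assimilation)
/s/ after /t/ → [t] (total assimilation)
3 segments change.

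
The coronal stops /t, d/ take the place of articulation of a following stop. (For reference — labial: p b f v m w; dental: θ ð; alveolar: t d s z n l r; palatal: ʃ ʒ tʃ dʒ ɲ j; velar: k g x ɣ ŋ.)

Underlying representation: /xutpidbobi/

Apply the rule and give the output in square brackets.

/t/ before /p/ (labial) → [p]
/d/ before /b/ (labial) → [b]

[xuppibbobi]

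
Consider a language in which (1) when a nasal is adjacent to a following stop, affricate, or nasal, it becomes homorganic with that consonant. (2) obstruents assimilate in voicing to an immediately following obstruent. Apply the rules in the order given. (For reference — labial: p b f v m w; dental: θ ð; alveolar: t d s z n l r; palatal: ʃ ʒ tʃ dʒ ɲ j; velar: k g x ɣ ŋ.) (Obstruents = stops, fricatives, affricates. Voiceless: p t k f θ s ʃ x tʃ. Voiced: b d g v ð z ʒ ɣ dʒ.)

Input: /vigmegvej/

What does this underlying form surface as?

Rule 1: no segment meets the rule's conditions; no change.
After rule 1: vigmegvej
Rule 2: no segment meets the rule's conditions; no change.

[vigmegvej]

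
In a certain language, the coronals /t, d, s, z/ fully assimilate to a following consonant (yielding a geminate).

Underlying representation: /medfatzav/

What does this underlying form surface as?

[meffazzav]

/d/ before /f/ → [f] (total assimilation)
/t/ before /z/ → [z] (total assimilation)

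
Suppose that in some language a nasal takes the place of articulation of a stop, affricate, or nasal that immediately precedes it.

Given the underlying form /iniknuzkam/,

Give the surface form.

/n/ after /k/ (velar) → [ŋ]

[inikŋuzkam]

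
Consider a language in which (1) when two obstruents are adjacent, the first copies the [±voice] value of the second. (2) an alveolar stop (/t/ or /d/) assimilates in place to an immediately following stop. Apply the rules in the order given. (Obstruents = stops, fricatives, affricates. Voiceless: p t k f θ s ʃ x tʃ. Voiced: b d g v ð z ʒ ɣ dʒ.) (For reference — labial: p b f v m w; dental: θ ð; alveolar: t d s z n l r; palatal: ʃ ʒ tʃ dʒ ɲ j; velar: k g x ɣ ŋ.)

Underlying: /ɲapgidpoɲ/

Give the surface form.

[ɲabgippoɲ]

Rule 1: /p/ before /g/ (voiced) → [b]
Rule 1: /d/ before /p/ (voiceless) → [t]
After rule 1: ɲabgitpoɲ
Rule 2: /t/ before /p/ (labial) → [p]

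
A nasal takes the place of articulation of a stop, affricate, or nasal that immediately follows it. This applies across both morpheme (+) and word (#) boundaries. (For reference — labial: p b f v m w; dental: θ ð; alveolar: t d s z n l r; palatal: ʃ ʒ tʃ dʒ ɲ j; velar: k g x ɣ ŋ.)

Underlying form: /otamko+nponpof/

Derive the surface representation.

[otaŋko+mpompof]

/m/ before /k/ (velar) → [ŋ]
/n/ before /p/ (labial) → [m]
/n/ before /p/ (labial) → [m]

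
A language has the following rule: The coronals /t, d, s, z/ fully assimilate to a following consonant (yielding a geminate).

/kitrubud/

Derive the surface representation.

/t/ before /r/ → [r] (total assimilation)

[kirrubud]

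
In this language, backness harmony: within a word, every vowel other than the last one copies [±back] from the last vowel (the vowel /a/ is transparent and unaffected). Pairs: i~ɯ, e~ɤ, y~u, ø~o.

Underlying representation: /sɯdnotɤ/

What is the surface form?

[sɯdnotɤ]

no segment meets the rule's conditions; no change.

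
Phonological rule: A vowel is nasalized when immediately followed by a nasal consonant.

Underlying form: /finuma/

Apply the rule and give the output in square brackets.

[fĩnũma]

/i/ before nasal /n/ → [ĩ]
/u/ before nasal /m/ → [ũ]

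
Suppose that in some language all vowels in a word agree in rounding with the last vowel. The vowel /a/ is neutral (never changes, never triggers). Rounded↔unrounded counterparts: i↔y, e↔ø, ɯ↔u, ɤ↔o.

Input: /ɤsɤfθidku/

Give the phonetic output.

[osofθydku]

/ɤ/ harmonizes with /u/ ([+round]) → [o]
/ɤ/ harmonizes with /u/ ([+round]) → [o]
/i/ harmonizes with /u/ ([+round]) → [y]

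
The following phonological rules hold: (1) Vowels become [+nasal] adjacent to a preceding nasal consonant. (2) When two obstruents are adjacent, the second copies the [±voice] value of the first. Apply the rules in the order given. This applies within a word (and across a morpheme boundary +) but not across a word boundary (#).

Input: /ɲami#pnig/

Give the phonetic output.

[ɲãmĩ#pnĩg]

Rule 1: /a/ after nasal /ɲ/ → [ã]
Rule 1: /i/ after nasal /m/ → [ĩ]
Rule 1: /i/ after nasal /n/ → [ĩ]
After rule 1: ɲãmĩ#pnĩg
Rule 2: no segment meets the rule's conditions; no change.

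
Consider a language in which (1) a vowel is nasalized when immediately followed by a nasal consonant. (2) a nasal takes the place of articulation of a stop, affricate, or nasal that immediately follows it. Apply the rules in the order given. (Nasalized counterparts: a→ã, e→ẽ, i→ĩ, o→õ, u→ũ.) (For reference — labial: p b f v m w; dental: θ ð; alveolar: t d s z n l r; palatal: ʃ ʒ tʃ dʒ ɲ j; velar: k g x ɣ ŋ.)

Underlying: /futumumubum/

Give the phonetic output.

[futũmũmubũm]

Rule 1: /u/ before nasal /m/ → [ũ]
Rule 1: /u/ before nasal /m/ → [ũ]
Rule 1: /u/ before nasal /m/ → [ũ]
After rule 1: futũmũmubũm
Rule 2: no segment meets the rule's conditions; no change.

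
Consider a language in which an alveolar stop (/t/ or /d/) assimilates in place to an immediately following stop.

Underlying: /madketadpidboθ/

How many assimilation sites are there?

/d/ before /k/ (velar) → [g]
/d/ before /p/ (labial) → [b]
/d/ before /b/ (labial) → [b]
3 segments change.

3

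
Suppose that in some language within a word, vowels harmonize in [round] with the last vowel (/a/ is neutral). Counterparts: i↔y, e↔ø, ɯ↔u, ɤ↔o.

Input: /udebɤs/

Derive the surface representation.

[ɯdebɤs]

/u/ harmonizes with /ɤ/ ([-round]) → [ɯ]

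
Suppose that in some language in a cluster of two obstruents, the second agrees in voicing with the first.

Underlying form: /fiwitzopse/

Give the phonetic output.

/z/ after /t/ (voiceless) → [s]

[fiwitsopse]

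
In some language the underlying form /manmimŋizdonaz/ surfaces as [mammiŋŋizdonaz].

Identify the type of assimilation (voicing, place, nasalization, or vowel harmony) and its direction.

place assimilation, regressive

/n/→[m] /m/→[ŋ].
Each target copies a feature from the following segment, so the direction is regressive.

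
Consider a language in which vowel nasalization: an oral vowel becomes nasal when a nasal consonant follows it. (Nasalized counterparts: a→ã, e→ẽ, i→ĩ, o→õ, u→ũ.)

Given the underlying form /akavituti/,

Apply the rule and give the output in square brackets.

no segment meets the rule's conditions; no change.

[akavituti]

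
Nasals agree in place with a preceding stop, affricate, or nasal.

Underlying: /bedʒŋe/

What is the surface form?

[bedʒɲe]

/ŋ/ after /dʒ/ (palatal) → [ɲ]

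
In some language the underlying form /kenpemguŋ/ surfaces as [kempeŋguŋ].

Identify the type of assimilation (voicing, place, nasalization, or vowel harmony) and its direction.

place assimilation, regressive

/n/→[m] /m/→[ŋ].
Each target copies a feature from the following segment, so the direction is regressive.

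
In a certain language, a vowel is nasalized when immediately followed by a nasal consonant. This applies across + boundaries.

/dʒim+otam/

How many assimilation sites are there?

/i/ before nasal /m/ → [ĩ]
/a/ before nasal /m/ → [ã]
2 segments change.

2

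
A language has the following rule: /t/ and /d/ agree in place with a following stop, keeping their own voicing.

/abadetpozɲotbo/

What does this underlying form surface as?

[abadeppozɲopbo]

/t/ before /p/ (labial) → [p]
/t/ before /b/ (labial) → [p]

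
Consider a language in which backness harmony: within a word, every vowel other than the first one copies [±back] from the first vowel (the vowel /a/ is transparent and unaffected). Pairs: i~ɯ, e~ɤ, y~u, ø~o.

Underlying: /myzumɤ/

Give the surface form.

[myzyme]

/u/ harmonizes with /y/ ([-back]) → [y]
/ɤ/ harmonizes with /y/ ([-back]) → [e]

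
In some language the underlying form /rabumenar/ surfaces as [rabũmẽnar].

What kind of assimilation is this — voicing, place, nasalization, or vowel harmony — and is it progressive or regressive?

/u/→[ũ] /e/→[ẽ].
Each target copies a feature from the following segment, so the direction is regressive.

nasalization, regressive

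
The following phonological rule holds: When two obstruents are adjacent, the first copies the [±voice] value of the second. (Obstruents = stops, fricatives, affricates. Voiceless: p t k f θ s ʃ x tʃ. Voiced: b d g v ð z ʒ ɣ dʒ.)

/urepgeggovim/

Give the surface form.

[urebgeggovim]

/p/ before /g/ (voiced) → [b]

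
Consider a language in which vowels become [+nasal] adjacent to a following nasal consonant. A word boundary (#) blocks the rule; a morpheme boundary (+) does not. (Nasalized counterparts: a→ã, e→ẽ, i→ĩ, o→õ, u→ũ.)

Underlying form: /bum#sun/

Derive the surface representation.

[bũm#sũn]

/u/ before nasal /m/ → [ũ]
/u/ before nasal /n/ → [ũ]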